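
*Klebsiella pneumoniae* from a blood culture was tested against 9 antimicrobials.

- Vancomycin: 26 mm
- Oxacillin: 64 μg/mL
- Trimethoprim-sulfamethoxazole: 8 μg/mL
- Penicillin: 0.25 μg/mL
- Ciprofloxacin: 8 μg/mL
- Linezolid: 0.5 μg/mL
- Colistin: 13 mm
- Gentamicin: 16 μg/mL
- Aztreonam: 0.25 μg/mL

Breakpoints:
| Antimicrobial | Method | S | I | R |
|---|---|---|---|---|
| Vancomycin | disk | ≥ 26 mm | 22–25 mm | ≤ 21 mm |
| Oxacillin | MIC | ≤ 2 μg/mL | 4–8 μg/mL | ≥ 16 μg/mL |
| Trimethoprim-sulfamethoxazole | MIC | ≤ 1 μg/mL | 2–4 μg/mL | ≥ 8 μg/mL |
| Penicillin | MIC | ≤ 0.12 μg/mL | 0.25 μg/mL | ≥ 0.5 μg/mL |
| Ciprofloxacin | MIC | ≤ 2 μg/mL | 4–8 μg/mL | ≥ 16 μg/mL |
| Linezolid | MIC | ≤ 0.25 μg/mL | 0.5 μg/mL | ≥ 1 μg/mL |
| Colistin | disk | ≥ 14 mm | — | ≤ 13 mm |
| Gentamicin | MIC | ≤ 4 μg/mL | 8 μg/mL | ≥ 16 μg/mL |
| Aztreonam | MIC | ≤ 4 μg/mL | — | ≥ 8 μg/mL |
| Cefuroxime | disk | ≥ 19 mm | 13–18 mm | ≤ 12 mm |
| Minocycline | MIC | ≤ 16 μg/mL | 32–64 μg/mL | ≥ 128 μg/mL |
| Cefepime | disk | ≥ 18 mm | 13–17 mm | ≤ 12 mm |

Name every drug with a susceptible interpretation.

vancomycin, aztreonam

Vancomycin 26 mm: ≥ 26 mm ⇒ susceptible
Oxacillin 64 μg/mL: ≥ 16 μg/mL → R
Trimethoprim-sulfamethoxazole (8 μg/mL) ≥ 8 μg/mL → resistant
Penicillin (0.25 μg/mL) = 0.25 μg/mL → Intermediate
Ciprofloxacin: 8 μg/mL is in 4–8 μg/mL ⇒ intermediate
Linezolid: 0.5 μg/mL is = 0.5 μg/mL — I
Colistin (13 mm) ≤ 13 mm ⇒ resistant
Gentamicin: 16 μg/mL is ≥ 16 μg/mL — Resistant
Aztreonam (0.25 μg/mL) ≤ 4 μg/mL → S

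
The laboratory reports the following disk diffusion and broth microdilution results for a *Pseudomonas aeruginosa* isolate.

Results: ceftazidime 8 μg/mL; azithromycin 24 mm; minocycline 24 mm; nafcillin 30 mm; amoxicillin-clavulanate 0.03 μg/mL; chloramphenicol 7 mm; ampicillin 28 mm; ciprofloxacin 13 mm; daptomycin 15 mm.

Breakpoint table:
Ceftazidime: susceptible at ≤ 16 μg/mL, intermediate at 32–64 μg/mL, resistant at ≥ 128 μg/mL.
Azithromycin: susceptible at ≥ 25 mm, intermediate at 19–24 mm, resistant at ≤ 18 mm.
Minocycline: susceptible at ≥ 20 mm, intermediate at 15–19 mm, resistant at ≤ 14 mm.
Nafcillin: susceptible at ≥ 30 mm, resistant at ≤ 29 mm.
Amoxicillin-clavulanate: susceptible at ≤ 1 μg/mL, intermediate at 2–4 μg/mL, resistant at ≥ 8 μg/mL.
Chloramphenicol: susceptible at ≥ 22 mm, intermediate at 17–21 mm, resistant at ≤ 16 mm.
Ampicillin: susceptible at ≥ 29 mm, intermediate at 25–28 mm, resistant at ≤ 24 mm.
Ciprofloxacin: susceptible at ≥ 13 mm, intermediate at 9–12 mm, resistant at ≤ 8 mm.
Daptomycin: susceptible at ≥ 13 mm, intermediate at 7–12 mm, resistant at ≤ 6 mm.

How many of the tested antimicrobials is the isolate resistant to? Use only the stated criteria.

Ceftazidime: 8 μg/mL is ≤ 16 μg/mL ⇒ Susceptible
Azithromycin: 24 mm is in 19–24 mm — Intermediate
Minocycline (24 mm) ≥ 20 mm ⇒ S
Nafcillin 30 mm: ≥ 30 mm ⇒ Susceptible
Amoxicillin-clavulanate 0.03 μg/mL: ≤ 1 μg/mL — Susceptible
Chloramphenicol (7 mm) ≤ 16 mm — resistant
Ampicillin: 28 mm is in 25–28 mm → intermediate
Ciprofloxacin 13 mm: ≥ 13 mm ⇒ susceptible
Daptomycin 15 mm: ≥ 13 mm — Susceptible
Resistant: 1

1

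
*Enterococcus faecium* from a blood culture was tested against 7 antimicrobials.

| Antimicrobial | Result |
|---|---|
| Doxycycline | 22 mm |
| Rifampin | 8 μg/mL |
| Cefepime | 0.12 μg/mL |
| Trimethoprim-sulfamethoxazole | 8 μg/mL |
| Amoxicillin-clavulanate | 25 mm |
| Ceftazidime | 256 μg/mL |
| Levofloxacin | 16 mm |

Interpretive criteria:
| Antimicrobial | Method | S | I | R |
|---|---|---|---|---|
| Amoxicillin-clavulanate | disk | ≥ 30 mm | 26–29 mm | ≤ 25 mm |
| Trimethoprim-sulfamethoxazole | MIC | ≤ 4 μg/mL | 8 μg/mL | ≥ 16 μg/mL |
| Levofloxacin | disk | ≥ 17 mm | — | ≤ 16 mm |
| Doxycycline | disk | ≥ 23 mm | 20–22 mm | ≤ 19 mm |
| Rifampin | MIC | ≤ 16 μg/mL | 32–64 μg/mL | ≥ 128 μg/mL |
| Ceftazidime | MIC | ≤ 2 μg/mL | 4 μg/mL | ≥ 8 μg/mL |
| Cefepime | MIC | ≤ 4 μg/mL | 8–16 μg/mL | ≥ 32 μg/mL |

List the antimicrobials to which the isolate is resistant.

amoxicillin-clavulanate, ceftazidime, levofloxacin

Doxycycline: 22 mm is in 20–22 mm ⇒ intermediate
Rifampin: 8 μg/mL is ≤ 16 μg/mL ⇒ Susceptible
Cefepime (0.12 μg/mL) ≤ 4 μg/mL — S
Trimethoprim-sulfamethoxazole (8 μg/mL) = 8 μg/mL → intermediate
Amoxicillin-clavulanate 25 mm: ≤ 25 mm ⇒ Resistant
Ceftazidime: 256 μg/mL is ≥ 8 μg/mL — R
Levofloxacin: 16 mm is ≤ 16 mm — resistant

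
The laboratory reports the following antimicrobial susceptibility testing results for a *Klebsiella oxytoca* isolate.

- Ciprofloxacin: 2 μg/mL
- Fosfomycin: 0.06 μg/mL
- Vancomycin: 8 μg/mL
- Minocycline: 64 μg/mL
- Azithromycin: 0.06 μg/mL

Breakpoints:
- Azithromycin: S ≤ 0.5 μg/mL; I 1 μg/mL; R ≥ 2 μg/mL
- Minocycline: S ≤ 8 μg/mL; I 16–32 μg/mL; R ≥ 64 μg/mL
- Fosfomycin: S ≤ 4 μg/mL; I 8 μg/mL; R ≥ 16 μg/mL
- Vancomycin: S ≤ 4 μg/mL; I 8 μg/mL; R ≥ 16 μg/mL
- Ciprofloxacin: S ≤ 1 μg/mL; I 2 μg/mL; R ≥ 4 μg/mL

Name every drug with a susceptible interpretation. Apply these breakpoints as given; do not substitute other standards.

Ciprofloxacin (2 μg/mL) = 2 μg/mL — Intermediate
Fosfomycin 0.06 μg/mL: ≤ 4 μg/mL — Susceptible
Vancomycin (8 μg/mL) = 8 μg/mL → intermediate
Minocycline (64 μg/mL) ≥ 64 μg/mL → R
Azithromycin (0.06 μg/mL) ≤ 0.5 μg/mL → S

fosfomycin, azithromycin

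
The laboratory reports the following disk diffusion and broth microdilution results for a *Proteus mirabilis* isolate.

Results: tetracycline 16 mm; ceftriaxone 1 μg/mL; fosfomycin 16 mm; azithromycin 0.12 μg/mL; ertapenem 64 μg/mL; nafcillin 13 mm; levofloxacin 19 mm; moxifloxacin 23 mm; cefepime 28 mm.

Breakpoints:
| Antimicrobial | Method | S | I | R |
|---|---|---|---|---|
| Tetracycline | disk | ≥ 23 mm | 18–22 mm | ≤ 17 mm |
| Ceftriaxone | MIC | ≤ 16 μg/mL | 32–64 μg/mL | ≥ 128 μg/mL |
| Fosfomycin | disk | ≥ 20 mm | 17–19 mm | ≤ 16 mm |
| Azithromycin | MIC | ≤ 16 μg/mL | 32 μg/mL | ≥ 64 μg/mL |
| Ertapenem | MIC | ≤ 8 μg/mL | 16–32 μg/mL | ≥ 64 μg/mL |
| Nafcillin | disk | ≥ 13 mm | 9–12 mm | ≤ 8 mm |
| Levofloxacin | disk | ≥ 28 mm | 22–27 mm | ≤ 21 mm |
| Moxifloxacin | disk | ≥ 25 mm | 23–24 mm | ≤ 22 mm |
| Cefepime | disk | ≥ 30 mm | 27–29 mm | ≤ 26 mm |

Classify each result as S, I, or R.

Tetracycline 16 mm: ≤ 17 mm → Resistant
Ceftriaxone (1 μg/mL) ≤ 16 μg/mL — susceptible
Fosfomycin 16 mm: ≤ 16 mm → Resistant
Azithromycin: 0.12 μg/mL is ≤ 16 μg/mL → susceptible
Ertapenem: 64 μg/mL is ≥ 64 μg/mL → R
Nafcillin: 13 mm is ≥ 13 mm → susceptible
Levofloxacin (19 mm) ≤ 21 mm → resistant
Moxifloxacin (23 mm) in 23–24 mm — Intermediate
Cefepime: 28 mm is in 27–29 mm → intermediate

R, S, R, S, R, S, R, I, I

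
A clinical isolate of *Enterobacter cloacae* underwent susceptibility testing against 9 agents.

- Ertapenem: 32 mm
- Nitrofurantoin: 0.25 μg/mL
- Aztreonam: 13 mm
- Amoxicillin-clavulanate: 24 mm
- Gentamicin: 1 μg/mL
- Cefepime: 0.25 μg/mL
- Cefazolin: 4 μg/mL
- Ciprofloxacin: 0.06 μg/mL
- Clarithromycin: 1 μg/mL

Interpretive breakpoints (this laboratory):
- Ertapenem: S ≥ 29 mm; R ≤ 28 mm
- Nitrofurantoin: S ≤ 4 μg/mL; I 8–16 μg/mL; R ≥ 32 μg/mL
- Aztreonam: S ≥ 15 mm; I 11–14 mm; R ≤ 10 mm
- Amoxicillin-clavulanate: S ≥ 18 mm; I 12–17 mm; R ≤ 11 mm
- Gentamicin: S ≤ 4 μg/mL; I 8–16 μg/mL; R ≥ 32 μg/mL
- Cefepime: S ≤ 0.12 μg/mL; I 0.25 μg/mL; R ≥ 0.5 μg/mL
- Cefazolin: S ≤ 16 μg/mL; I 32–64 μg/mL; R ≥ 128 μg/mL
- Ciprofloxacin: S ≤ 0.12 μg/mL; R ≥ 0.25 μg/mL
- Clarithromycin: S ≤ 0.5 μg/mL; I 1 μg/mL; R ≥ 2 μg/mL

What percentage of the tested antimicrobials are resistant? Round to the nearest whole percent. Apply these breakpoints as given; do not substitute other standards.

0%

Ertapenem 32 mm: ≥ 29 mm — Susceptible
Nitrofurantoin (0.25 μg/mL) ≤ 4 μg/mL → S
Aztreonam: 13 mm is in 11–14 mm → intermediate
Amoxicillin-clavulanate: 24 mm is ≥ 18 mm → S
Gentamicin 1 μg/mL: ≤ 4 μg/mL ⇒ susceptible
Cefepime 0.25 μg/mL: = 0.25 μg/mL → I
Cefazolin 4 μg/mL: ≤ 16 μg/mL — susceptible
Ciprofloxacin (0.06 μg/mL) ≤ 0.12 μg/mL → Susceptible
Clarithromycin (1 μg/mL) = 1 μg/mL — Intermediate
Resistant: 0/9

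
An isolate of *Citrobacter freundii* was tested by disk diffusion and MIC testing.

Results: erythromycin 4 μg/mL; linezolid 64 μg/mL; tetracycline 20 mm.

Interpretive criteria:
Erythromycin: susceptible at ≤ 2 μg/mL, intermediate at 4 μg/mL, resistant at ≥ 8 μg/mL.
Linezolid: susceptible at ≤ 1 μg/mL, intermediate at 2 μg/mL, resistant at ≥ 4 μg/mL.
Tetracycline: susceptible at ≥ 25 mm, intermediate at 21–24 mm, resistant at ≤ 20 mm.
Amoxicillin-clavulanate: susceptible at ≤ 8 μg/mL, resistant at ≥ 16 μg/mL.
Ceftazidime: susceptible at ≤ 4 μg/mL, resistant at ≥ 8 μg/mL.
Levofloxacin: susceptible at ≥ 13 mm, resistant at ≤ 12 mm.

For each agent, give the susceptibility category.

I, R, R

Erythromycin: 4 μg/mL is = 4 μg/mL → I
Linezolid: 64 μg/mL is ≥ 4 μg/mL — Resistant
Tetracycline: 20 mm is ≤ 20 mm → R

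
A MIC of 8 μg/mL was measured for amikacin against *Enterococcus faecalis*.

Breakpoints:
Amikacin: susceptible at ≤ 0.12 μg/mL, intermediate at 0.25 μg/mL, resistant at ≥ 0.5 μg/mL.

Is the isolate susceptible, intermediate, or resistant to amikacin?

Amikacin 8 μg/mL: ≥ 0.5 μg/mL → R

Resistant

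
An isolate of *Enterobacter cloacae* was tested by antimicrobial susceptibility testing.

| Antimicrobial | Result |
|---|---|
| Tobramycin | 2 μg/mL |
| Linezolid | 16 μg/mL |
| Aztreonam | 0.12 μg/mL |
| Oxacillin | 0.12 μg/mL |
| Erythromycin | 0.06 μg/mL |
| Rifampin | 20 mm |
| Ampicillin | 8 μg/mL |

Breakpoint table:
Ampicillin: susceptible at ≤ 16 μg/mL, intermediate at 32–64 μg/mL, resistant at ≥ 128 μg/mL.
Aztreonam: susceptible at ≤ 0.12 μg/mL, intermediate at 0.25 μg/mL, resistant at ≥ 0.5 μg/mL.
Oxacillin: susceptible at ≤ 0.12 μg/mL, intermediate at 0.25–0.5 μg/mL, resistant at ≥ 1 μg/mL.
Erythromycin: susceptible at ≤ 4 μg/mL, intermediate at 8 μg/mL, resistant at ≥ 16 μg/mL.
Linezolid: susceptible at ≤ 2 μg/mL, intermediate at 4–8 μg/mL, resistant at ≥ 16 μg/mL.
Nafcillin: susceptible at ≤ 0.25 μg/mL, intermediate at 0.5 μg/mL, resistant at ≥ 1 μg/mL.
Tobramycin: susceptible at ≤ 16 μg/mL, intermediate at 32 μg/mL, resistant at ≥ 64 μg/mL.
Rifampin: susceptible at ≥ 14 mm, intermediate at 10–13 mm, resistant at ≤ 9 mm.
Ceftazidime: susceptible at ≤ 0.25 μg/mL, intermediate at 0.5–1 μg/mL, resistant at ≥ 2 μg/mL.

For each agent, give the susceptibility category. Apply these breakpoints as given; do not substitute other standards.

S, R, S, S, S, S, S

Tobramycin 2 μg/mL: ≤ 16 μg/mL — S
Linezolid: 16 μg/mL is ≥ 16 μg/mL — R
Aztreonam (0.12 μg/mL) ≤ 0.12 μg/mL — susceptible
Oxacillin (0.12 μg/mL) ≤ 0.12 μg/mL → susceptible
Erythromycin (0.06 μg/mL) ≤ 4 μg/mL ⇒ susceptible
Rifampin (20 mm) ≥ 14 mm ⇒ susceptible
Ampicillin 8 μg/mL: ≤ 16 μg/mL — susceptible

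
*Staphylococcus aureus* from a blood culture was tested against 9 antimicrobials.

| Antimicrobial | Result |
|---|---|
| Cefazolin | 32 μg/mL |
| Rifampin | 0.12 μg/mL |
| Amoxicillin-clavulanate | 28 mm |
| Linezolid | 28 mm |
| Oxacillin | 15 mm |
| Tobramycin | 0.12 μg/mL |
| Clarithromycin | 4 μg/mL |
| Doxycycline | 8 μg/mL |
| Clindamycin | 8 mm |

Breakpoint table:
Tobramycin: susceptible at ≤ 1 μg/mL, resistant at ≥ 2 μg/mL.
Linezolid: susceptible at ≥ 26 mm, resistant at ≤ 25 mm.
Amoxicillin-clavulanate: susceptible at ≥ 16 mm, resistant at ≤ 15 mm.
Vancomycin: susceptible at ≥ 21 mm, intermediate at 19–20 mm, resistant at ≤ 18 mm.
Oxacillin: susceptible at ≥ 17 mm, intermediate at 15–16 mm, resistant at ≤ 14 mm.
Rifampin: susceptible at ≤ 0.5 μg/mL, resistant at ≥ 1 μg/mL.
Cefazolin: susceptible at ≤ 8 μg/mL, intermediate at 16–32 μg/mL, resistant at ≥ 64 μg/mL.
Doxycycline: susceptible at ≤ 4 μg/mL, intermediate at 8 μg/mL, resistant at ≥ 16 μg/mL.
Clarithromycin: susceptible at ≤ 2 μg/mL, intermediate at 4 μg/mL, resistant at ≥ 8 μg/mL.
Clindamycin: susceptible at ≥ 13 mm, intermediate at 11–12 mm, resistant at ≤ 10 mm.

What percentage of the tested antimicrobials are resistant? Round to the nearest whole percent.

11%

Cefazolin 32 μg/mL: in 16–32 μg/mL — intermediate
Rifampin (0.12 μg/mL) ≤ 0.5 μg/mL — Susceptible
Amoxicillin-clavulanate (28 mm) ≥ 16 mm ⇒ susceptible
Linezolid (28 mm) ≥ 26 mm — susceptible
Oxacillin 15 mm: in 15–16 mm — intermediate
Tobramycin 0.12 μg/mL: ≤ 1 μg/mL ⇒ S
Clarithromycin 4 μg/mL: = 4 μg/mL → Intermediate
Doxycycline 8 μg/mL: = 8 μg/mL ⇒ I
Clindamycin 8 mm: ≤ 10 mm → resistant
Resistant: 1/9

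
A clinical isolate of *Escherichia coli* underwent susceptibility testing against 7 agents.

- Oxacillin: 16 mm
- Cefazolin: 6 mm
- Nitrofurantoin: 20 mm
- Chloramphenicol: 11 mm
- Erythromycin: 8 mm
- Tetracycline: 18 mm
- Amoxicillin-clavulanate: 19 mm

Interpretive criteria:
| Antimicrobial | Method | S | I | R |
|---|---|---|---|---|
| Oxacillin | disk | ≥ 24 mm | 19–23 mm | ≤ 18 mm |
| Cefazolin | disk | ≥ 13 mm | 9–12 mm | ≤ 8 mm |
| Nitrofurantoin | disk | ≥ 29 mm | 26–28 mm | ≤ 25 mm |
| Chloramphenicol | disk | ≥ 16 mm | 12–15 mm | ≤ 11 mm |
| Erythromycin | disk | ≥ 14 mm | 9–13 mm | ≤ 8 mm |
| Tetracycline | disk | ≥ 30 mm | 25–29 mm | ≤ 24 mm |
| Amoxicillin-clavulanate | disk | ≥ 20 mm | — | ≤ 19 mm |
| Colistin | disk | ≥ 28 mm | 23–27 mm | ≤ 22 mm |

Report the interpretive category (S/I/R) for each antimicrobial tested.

R, R, R, R, R, R, R

Oxacillin: 16 mm is ≤ 18 mm ⇒ R
Cefazolin: 6 mm is ≤ 8 mm → Resistant
Nitrofurantoin (20 mm) ≤ 25 mm — resistant
Chloramphenicol: 11 mm is ≤ 11 mm — R
Erythromycin: 8 mm is ≤ 8 mm ⇒ R
Tetracycline 18 mm: ≤ 24 mm ⇒ Resistant
Amoxicillin-clavulanate (19 mm) ≤ 19 mm — resistant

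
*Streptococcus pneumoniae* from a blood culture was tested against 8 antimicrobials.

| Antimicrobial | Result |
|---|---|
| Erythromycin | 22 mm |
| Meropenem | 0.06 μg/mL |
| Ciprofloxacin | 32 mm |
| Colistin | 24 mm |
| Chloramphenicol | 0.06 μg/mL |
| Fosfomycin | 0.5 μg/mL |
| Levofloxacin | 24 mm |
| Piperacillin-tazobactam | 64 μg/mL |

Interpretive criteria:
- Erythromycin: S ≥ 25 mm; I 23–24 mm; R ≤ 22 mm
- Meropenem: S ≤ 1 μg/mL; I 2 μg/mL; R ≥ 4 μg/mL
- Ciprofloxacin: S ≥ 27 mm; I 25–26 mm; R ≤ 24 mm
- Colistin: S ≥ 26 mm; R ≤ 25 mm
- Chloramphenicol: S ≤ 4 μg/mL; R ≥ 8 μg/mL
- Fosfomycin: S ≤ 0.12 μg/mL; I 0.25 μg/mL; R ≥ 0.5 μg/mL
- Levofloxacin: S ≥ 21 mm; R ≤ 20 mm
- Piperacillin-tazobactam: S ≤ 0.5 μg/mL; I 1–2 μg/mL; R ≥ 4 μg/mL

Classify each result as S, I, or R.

Erythromycin (22 mm) ≤ 22 mm → Resistant
Meropenem (0.06 μg/mL) ≤ 1 μg/mL ⇒ Susceptible
Ciprofloxacin 32 mm: ≥ 27 mm → Susceptible
Colistin (24 mm) ≤ 25 mm → R
Chloramphenicol 0.06 μg/mL: ≤ 4 μg/mL ⇒ S
Fosfomycin 0.5 μg/mL: ≥ 0.5 μg/mL — R
Levofloxacin: 24 mm is ≥ 21 mm — susceptible
Piperacillin-tazobactam: 64 μg/mL is ≥ 4 μg/mL → Resistant

R, S, S, R, S, R, S, R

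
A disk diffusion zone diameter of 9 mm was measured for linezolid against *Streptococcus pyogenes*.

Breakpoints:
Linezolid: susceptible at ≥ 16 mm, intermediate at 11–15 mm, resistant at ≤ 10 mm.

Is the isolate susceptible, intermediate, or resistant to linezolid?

Linezolid 9 mm: ≤ 10 mm → R

R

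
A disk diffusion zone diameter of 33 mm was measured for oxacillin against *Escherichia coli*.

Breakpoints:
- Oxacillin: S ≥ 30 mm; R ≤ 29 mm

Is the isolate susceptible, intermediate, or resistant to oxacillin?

S

Oxacillin (33 mm) ≥ 30 mm — susceptible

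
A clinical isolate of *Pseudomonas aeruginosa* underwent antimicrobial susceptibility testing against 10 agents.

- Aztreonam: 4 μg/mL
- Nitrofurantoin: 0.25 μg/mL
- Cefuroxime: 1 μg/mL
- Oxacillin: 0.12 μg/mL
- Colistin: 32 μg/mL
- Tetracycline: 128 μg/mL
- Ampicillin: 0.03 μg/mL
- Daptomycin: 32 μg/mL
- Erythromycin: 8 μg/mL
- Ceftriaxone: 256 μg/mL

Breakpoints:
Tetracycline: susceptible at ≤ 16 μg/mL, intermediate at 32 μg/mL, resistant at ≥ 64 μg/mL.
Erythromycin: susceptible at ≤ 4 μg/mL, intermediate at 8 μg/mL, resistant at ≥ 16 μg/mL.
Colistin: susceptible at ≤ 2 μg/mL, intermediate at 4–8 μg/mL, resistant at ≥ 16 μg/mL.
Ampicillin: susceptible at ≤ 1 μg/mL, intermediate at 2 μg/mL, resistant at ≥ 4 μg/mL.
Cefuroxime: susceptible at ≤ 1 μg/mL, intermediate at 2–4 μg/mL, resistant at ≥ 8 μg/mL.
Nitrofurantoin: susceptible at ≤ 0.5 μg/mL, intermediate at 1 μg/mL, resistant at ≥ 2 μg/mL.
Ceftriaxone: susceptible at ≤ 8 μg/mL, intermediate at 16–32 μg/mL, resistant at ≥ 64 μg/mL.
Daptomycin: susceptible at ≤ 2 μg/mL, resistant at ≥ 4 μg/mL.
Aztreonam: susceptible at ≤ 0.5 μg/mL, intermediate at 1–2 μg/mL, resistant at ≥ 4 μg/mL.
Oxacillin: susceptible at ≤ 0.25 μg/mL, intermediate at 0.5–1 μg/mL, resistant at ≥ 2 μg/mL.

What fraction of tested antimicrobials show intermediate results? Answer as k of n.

Aztreonam 4 μg/mL: ≥ 4 μg/mL → resistant
Nitrofurantoin (0.25 μg/mL) ≤ 0.5 μg/mL ⇒ Susceptible
Cefuroxime: 1 μg/mL is ≤ 1 μg/mL → S
Oxacillin: 0.12 μg/mL is ≤ 0.25 μg/mL — Susceptible
Colistin 32 μg/mL: ≥ 16 μg/mL → R
Tetracycline (128 μg/mL) ≥ 64 μg/mL — R
Ampicillin: 0.03 μg/mL is ≤ 1 μg/mL ⇒ S
Daptomycin: 32 μg/mL is ≥ 4 μg/mL → Resistant
Erythromycin: 8 μg/mL is = 8 μg/mL — I
Ceftriaxone (256 μg/mL) ≥ 64 μg/mL — Resistant
Intermediate: 1/10

1 of 10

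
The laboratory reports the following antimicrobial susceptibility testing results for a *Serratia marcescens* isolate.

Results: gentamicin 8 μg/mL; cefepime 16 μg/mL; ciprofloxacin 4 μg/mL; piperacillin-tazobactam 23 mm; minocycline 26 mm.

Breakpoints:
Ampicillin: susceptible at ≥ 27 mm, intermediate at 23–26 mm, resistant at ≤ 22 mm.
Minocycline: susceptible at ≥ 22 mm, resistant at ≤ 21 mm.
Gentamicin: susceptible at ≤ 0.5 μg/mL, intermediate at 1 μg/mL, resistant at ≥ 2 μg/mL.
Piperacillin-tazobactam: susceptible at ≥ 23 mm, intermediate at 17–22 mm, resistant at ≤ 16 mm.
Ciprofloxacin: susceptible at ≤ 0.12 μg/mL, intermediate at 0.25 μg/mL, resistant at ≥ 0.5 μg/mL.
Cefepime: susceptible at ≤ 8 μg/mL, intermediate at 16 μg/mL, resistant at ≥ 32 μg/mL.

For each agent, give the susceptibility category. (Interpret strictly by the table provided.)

R, I, R, S, S

Gentamicin 8 μg/mL: ≥ 2 μg/mL → resistant
Cefepime (16 μg/mL) = 16 μg/mL — I
Ciprofloxacin 4 μg/mL: ≥ 0.5 μg/mL — resistant
Piperacillin-tazobactam: 23 mm is ≥ 23 mm — susceptible
Minocycline: 26 mm is ≥ 22 mm → susceptible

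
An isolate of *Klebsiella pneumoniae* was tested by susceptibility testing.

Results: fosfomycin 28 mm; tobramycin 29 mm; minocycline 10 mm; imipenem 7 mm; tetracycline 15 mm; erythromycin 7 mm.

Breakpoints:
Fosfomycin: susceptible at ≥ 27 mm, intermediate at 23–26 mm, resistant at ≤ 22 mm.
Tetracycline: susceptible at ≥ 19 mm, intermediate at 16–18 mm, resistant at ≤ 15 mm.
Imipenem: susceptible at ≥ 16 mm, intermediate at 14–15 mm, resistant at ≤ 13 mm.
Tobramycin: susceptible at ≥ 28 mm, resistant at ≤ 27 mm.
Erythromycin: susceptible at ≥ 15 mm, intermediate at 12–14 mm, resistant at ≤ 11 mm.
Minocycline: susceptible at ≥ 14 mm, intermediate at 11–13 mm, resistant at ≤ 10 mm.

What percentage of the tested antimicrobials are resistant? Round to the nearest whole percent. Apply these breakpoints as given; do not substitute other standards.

67%

Fosfomycin 28 mm: ≥ 27 mm ⇒ Susceptible
Tobramycin: 29 mm is ≥ 28 mm — susceptible
Minocycline (10 mm) ≤ 10 mm → resistant
Imipenem: 7 mm is ≤ 13 mm → Resistant
Tetracycline 15 mm: ≤ 15 mm — R
Erythromycin: 7 mm is ≤ 11 mm — resistant
Resistant: 4/6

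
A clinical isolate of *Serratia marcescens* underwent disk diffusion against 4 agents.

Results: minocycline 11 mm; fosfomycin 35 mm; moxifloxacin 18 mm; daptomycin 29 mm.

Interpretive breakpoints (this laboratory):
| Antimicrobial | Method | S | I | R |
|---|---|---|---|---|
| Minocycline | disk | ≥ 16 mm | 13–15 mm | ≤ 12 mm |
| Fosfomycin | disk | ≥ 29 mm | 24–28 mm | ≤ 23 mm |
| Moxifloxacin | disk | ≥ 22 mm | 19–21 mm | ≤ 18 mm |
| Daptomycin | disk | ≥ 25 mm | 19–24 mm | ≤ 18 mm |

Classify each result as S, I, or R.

R, S, R, S

Minocycline (11 mm) ≤ 12 mm — R
Fosfomycin 35 mm: ≥ 29 mm ⇒ Susceptible
Moxifloxacin 18 mm: ≤ 18 mm → resistant
Daptomycin 29 mm: ≥ 25 mm → Susceptible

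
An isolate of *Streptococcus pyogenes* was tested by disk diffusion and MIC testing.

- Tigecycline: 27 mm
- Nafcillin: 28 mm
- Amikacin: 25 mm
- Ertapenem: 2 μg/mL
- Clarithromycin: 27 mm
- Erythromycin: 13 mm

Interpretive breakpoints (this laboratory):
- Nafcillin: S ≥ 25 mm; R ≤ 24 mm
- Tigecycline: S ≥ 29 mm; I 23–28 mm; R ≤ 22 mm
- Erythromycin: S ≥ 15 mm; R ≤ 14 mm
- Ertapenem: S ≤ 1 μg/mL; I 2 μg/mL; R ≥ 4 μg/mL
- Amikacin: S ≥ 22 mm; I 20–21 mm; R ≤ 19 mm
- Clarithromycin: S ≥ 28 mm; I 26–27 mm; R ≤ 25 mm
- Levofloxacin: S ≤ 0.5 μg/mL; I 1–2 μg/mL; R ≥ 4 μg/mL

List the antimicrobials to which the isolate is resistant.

Tigecycline (27 mm) in 23–28 mm — intermediate
Nafcillin 28 mm: ≥ 25 mm — susceptible
Amikacin (25 mm) ≥ 22 mm — S
Ertapenem 2 μg/mL: = 2 μg/mL — Intermediate
Clarithromycin (27 mm) in 26–27 mm → intermediate
Erythromycin: 13 mm is ≤ 14 mm → R

erythromycin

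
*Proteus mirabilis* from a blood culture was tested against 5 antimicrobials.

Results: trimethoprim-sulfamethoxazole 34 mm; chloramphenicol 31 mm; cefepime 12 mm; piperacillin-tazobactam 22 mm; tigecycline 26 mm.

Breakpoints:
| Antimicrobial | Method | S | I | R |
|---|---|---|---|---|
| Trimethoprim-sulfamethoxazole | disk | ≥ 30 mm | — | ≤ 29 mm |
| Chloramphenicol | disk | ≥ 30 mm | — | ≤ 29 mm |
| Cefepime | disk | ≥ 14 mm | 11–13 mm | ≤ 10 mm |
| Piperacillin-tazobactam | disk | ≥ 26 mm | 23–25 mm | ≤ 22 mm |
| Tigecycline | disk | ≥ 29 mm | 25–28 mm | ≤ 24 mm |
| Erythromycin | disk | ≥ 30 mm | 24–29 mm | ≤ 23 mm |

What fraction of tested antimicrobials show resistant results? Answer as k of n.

1 of 5

Trimethoprim-sulfamethoxazole 34 mm: ≥ 30 mm — susceptible
Chloramphenicol: 31 mm is ≥ 30 mm — Susceptible
Cefepime 12 mm: in 11–13 mm — I
Piperacillin-tazobactam: 22 mm is ≤ 22 mm ⇒ Resistant
Tigecycline 26 mm: in 25–28 mm → intermediate
Resistant: 1/5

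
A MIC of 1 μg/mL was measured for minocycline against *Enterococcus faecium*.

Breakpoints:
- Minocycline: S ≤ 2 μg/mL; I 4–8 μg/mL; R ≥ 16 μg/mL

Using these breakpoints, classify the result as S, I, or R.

S

Minocycline: 1 μg/mL is ≤ 2 μg/mL — Susceptible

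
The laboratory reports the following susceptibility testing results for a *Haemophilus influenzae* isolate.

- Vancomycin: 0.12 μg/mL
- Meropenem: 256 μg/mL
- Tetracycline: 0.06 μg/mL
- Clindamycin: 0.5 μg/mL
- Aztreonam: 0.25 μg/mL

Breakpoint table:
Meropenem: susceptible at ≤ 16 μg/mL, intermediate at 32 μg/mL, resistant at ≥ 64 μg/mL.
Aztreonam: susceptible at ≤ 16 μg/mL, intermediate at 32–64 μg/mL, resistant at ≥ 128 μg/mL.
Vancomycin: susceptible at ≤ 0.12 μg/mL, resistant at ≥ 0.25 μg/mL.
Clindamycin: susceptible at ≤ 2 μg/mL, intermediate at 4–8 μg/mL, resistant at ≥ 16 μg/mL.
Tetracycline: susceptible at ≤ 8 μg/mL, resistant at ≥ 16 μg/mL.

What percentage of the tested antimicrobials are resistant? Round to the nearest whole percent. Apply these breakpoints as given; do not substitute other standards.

Vancomycin (0.12 μg/mL) ≤ 0.12 μg/mL — S
Meropenem (256 μg/mL) ≥ 64 μg/mL — Resistant
Tetracycline: 0.06 μg/mL is ≤ 8 μg/mL — Susceptible
Clindamycin 0.5 μg/mL: ≤ 2 μg/mL → susceptible
Aztreonam: 0.25 μg/mL is ≤ 16 μg/mL → Susceptible
Resistant: 1/5

20%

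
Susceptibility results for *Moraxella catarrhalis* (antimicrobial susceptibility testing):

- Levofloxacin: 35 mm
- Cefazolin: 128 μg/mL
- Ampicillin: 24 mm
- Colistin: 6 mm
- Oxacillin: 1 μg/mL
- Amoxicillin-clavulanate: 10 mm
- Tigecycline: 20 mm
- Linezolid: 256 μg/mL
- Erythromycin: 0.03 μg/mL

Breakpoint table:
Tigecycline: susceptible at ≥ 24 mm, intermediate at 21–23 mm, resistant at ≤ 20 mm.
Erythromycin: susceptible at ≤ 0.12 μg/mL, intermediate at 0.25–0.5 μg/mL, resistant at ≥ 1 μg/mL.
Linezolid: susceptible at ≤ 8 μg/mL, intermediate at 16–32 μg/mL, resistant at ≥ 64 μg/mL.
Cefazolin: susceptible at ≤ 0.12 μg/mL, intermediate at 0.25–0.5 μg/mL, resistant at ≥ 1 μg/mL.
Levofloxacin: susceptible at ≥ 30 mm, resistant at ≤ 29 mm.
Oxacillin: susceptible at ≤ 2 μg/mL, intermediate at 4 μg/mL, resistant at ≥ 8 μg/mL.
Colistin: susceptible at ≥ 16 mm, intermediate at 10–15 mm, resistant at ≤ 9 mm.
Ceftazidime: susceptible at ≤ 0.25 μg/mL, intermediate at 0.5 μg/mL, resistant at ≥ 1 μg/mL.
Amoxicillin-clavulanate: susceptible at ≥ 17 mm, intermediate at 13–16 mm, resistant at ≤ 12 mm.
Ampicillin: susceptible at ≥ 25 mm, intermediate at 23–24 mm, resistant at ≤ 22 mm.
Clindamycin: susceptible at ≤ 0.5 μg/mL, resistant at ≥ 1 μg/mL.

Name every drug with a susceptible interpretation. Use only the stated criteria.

Levofloxacin (35 mm) ≥ 30 mm ⇒ S
Cefazolin 128 μg/mL: ≥ 1 μg/mL ⇒ resistant
Ampicillin (24 mm) in 23–24 mm → I
Colistin: 6 mm is ≤ 9 mm → Resistant
Oxacillin (1 μg/mL) ≤ 2 μg/mL ⇒ Susceptible
Amoxicillin-clavulanate: 10 mm is ≤ 12 mm — R
Tigecycline: 20 mm is ≤ 20 mm — R
Linezolid 256 μg/mL: ≥ 64 μg/mL — resistant
Erythromycin: 0.03 μg/mL is ≤ 0.12 μg/mL — susceptible

levofloxacin, oxacillin, erythromycin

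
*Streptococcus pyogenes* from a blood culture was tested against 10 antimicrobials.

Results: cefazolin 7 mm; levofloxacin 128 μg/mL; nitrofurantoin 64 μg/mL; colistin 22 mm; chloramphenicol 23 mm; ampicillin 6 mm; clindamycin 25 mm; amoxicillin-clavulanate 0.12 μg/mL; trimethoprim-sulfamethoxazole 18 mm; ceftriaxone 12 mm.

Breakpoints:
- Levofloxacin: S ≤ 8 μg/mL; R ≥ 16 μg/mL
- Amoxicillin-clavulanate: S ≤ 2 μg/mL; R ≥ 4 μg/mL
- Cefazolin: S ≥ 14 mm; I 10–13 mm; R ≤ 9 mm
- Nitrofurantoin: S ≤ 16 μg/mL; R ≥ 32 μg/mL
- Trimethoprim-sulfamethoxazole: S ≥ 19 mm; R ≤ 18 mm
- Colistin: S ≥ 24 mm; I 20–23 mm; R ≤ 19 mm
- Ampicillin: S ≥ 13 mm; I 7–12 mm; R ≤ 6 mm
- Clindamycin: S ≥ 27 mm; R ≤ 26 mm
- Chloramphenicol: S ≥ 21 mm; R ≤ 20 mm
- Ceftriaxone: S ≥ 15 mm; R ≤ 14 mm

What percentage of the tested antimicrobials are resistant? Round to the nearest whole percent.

70%

Cefazolin 7 mm: ≤ 9 mm ⇒ R
Levofloxacin (128 μg/mL) ≥ 16 μg/mL → resistant
Nitrofurantoin (64 μg/mL) ≥ 32 μg/mL ⇒ R
Colistin (22 mm) in 20–23 mm → Intermediate
Chloramphenicol 23 mm: ≥ 21 mm → susceptible
Ampicillin (6 mm) ≤ 6 mm ⇒ Resistant
Clindamycin (25 mm) ≤ 26 mm — R
Amoxicillin-clavulanate 0.12 μg/mL: ≤ 2 μg/mL ⇒ susceptible
Trimethoprim-sulfamethoxazole (18 mm) ≤ 18 mm → R
Ceftriaxone (12 mm) ≤ 14 mm — resistant
Resistant: 7/10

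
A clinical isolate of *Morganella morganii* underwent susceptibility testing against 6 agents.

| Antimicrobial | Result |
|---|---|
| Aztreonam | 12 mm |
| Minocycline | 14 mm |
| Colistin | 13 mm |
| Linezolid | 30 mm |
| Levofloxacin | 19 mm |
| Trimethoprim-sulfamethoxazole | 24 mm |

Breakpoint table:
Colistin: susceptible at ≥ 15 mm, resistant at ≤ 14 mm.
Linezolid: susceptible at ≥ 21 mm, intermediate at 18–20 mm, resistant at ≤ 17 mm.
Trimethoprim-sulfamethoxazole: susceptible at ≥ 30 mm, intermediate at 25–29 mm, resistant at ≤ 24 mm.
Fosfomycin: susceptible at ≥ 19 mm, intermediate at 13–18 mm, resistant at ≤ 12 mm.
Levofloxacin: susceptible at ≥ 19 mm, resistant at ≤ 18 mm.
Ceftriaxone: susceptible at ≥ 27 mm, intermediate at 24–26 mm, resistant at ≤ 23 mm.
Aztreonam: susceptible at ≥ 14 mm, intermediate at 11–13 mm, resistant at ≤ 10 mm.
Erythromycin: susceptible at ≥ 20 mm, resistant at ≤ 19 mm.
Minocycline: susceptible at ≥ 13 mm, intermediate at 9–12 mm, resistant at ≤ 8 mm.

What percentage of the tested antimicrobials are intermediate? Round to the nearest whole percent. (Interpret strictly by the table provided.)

Aztreonam (12 mm) in 11–13 mm → intermediate
Minocycline: 14 mm is ≥ 13 mm ⇒ S
Colistin (13 mm) ≤ 14 mm → R
Linezolid (30 mm) ≥ 21 mm ⇒ S
Levofloxacin: 19 mm is ≥ 19 mm → S
Trimethoprim-sulfamethoxazole (24 mm) ≤ 24 mm → R
Intermediate: 1/6

17%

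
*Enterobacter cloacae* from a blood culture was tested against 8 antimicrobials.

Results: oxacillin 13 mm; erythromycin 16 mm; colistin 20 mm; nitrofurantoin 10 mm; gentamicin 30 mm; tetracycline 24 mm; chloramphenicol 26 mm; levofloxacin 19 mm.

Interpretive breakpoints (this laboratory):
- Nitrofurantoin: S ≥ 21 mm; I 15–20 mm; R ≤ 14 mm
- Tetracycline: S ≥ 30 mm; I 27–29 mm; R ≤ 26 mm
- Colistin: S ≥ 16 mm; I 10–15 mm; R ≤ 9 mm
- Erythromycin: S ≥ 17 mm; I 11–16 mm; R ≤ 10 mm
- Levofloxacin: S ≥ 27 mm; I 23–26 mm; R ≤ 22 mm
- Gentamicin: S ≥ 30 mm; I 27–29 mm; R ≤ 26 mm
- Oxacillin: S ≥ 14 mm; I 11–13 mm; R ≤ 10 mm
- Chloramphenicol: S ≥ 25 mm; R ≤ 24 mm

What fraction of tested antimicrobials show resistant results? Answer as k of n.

Oxacillin 13 mm: in 11–13 mm — intermediate
Erythromycin: 16 mm is in 11–16 mm — Intermediate
Colistin: 20 mm is ≥ 16 mm ⇒ S
Nitrofurantoin: 10 mm is ≤ 14 mm — resistant
Gentamicin: 30 mm is ≥ 30 mm → susceptible
Tetracycline 24 mm: ≤ 26 mm ⇒ Resistant
Chloramphenicol: 26 mm is ≥ 25 mm ⇒ susceptible
Levofloxacin 19 mm: ≤ 22 mm ⇒ resistant
Resistant: 3/8

3 of 8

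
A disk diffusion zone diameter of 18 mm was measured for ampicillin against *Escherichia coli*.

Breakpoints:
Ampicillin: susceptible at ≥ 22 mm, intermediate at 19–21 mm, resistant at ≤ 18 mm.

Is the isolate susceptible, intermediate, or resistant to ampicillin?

R

Ampicillin (18 mm) ≤ 18 mm — Resistant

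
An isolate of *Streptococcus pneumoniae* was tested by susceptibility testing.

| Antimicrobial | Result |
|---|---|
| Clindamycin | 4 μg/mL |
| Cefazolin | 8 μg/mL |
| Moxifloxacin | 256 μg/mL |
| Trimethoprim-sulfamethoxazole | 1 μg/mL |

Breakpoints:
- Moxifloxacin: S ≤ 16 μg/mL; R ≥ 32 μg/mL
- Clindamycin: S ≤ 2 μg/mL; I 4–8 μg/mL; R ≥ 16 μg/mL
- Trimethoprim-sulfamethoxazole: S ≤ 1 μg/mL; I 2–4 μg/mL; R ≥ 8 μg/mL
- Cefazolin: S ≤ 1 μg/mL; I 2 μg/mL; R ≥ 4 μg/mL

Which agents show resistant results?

cefazolin, moxifloxacin

Clindamycin (4 μg/mL) in 4–8 μg/mL ⇒ Intermediate
Cefazolin: 8 μg/mL is ≥ 4 μg/mL → Resistant
Moxifloxacin (256 μg/mL) ≥ 32 μg/mL — R
Trimethoprim-sulfamethoxazole: 1 μg/mL is ≤ 1 μg/mL → susceptible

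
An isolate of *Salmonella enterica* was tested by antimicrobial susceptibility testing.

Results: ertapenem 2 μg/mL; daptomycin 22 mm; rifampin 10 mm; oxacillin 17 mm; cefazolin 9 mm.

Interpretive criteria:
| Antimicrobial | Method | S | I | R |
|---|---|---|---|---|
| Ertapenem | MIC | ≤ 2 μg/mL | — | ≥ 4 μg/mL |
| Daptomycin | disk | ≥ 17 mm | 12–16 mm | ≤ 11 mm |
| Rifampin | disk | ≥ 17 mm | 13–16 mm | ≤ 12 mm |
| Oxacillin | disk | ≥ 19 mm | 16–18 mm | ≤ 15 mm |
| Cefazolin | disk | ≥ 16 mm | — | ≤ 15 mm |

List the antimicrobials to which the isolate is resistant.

Ertapenem 2 μg/mL: ≤ 2 μg/mL — susceptible
Daptomycin (22 mm) ≥ 17 mm — susceptible
Rifampin: 10 mm is ≤ 12 mm — resistant
Oxacillin (17 mm) in 16–18 mm → Intermediate
Cefazolin (9 mm) ≤ 15 mm ⇒ Resistant

rifampin, cefazolin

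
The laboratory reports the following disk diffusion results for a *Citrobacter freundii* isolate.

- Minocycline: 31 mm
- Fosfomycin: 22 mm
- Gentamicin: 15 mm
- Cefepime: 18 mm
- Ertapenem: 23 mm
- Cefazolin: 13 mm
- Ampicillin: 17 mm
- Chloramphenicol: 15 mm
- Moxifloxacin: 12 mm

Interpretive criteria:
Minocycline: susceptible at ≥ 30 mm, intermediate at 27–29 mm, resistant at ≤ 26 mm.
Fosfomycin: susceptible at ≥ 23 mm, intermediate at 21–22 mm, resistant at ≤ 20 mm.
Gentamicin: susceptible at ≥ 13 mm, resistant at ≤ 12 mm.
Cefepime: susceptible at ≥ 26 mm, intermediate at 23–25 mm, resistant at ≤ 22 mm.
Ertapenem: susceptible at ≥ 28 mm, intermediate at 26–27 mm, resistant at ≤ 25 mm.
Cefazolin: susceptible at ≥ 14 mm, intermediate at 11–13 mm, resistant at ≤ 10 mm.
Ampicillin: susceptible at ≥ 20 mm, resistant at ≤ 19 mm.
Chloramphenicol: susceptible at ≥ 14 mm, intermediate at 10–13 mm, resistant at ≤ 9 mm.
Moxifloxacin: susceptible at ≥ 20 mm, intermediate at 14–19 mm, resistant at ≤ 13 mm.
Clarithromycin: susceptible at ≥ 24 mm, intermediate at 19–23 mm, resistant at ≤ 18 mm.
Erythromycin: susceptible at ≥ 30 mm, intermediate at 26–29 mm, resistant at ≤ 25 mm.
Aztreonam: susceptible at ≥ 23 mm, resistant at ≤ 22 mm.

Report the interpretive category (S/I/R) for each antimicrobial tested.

S, I, S, R, R, I, R, S, R

Minocycline 31 mm: ≥ 30 mm — S
Fosfomycin: 22 mm is in 21–22 mm ⇒ intermediate
Gentamicin: 15 mm is ≥ 13 mm → Susceptible
Cefepime 18 mm: ≤ 22 mm ⇒ resistant
Ertapenem 23 mm: ≤ 25 mm ⇒ resistant
Cefazolin: 13 mm is in 11–13 mm ⇒ intermediate
Ampicillin: 17 mm is ≤ 19 mm → resistant
Chloramphenicol: 15 mm is ≥ 14 mm — susceptible
Moxifloxacin 12 mm: ≤ 13 mm → R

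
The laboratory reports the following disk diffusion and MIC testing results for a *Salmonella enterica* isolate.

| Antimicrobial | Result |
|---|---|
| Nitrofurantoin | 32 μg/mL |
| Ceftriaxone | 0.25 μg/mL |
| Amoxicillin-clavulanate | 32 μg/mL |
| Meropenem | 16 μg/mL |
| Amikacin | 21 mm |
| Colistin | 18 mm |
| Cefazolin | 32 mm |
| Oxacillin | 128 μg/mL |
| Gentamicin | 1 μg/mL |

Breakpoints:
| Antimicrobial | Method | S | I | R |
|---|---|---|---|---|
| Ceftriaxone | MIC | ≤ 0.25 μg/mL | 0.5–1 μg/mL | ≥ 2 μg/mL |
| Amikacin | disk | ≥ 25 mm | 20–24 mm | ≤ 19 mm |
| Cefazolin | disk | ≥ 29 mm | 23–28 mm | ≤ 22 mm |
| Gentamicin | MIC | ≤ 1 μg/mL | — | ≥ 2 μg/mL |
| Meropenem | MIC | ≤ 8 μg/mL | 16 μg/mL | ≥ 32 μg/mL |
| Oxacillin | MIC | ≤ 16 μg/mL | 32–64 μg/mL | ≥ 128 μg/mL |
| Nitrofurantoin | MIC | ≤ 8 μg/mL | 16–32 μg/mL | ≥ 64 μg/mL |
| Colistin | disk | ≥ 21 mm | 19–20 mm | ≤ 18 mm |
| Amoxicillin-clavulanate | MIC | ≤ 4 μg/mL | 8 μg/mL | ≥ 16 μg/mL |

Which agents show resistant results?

amoxicillin-clavulanate, colistin, oxacillin

Nitrofurantoin 32 μg/mL: in 16–32 μg/mL → intermediate
Ceftriaxone (0.25 μg/mL) ≤ 0.25 μg/mL → S
Amoxicillin-clavulanate (32 μg/mL) ≥ 16 μg/mL ⇒ resistant
Meropenem 16 μg/mL: = 16 μg/mL — I
Amikacin 21 mm: in 20–24 mm → intermediate
Colistin (18 mm) ≤ 18 mm — R
Cefazolin: 32 mm is ≥ 29 mm → susceptible
Oxacillin (128 μg/mL) ≥ 128 μg/mL ⇒ R
Gentamicin: 1 μg/mL is ≤ 1 μg/mL ⇒ Susceptible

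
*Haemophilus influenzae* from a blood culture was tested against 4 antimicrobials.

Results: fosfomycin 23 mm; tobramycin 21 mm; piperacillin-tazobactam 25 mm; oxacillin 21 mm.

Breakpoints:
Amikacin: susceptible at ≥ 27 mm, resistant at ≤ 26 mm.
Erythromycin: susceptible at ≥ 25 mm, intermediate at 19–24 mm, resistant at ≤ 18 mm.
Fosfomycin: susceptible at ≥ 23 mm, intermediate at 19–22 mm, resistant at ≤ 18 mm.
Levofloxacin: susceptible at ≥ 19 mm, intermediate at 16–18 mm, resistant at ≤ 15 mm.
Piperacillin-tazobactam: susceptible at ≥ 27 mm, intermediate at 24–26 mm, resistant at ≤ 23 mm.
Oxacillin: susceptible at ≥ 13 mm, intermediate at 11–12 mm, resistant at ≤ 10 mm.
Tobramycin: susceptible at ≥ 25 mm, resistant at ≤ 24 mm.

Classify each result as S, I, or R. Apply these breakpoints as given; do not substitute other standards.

Fosfomycin 23 mm: ≥ 23 mm → susceptible
Tobramycin 21 mm: ≤ 24 mm ⇒ R
Piperacillin-tazobactam: 25 mm is in 24–26 mm → intermediate
Oxacillin: 21 mm is ≥ 13 mm ⇒ Susceptible

S, R, I, S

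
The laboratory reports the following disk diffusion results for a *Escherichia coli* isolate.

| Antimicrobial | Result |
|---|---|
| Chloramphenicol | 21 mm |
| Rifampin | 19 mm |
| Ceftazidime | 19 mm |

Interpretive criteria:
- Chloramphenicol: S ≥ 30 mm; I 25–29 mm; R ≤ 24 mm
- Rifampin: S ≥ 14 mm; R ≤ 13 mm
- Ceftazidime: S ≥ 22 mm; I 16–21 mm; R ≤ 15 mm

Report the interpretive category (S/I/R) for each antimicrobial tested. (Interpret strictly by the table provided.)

Chloramphenicol 21 mm: ≤ 24 mm → resistant
Rifampin 19 mm: ≥ 14 mm ⇒ S
Ceftazidime (19 mm) in 16–21 mm ⇒ Intermediate

R, S, I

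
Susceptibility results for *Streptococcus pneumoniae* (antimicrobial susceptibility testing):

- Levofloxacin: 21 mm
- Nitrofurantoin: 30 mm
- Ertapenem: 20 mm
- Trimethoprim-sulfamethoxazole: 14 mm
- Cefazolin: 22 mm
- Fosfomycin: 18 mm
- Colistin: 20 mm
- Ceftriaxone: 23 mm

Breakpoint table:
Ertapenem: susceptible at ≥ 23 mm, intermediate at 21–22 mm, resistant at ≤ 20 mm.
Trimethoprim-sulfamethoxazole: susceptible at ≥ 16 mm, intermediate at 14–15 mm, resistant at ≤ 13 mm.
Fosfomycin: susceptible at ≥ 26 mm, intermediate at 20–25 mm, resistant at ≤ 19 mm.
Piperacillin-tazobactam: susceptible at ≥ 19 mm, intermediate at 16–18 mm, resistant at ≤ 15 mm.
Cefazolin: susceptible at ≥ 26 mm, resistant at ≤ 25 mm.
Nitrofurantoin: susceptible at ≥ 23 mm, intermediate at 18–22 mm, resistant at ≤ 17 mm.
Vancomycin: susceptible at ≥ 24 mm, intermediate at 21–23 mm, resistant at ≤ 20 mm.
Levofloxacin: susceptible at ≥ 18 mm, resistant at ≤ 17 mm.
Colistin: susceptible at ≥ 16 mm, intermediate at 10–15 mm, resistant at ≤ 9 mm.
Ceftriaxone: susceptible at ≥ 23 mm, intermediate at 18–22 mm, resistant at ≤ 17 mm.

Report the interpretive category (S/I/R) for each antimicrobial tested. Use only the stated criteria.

Levofloxacin: 21 mm is ≥ 18 mm — susceptible
Nitrofurantoin (30 mm) ≥ 23 mm ⇒ Susceptible
Ertapenem 20 mm: ≤ 20 mm — Resistant
Trimethoprim-sulfamethoxazole (14 mm) in 14–15 mm → intermediate
Cefazolin: 22 mm is ≤ 25 mm ⇒ R
Fosfomycin 18 mm: ≤ 19 mm ⇒ Resistant
Colistin (20 mm) ≥ 16 mm → S
Ceftriaxone: 23 mm is ≥ 23 mm — S

S, S, R, I, R, R, S, S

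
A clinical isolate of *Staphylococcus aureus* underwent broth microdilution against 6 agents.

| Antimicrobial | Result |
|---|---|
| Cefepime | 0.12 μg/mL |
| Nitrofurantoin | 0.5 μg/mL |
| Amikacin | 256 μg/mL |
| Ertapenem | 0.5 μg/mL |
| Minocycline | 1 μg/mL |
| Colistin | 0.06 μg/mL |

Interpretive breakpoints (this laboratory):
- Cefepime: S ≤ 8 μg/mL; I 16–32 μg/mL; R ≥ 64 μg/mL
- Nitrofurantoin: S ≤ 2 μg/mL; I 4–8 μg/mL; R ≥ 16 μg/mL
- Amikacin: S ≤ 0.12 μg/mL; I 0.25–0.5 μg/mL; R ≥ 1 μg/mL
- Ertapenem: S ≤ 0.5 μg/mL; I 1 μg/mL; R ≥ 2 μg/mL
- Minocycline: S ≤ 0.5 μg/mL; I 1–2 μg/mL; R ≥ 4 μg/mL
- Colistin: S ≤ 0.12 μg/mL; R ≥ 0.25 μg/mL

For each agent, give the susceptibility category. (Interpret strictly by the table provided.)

Cefepime: 0.12 μg/mL is ≤ 8 μg/mL → S
Nitrofurantoin 0.5 μg/mL: ≤ 2 μg/mL → S
Amikacin 256 μg/mL: ≥ 1 μg/mL ⇒ Resistant
Ertapenem (0.5 μg/mL) ≤ 0.5 μg/mL ⇒ S
Minocycline (1 μg/mL) in 1–2 μg/mL → Intermediate
Colistin 0.06 μg/mL: ≤ 0.12 μg/mL ⇒ susceptible

S, S, R, S, I, S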